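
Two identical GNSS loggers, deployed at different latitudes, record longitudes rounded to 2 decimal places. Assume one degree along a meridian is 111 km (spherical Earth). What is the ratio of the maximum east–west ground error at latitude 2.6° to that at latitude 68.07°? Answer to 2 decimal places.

Rounding to 2 decimal places leaves the longitude within ±0.005° of the true value.
Error at 2.6° = 0.005° × 111000 × cos 2.6° ≈ 555 × 0.9990 = 554.43 m.
At 68.07°: 0.005° × 111000 × cos 68.07° = 0.005 × 111000 × 0.3735 ≈ 207.28 m.
Ratio: 554.43 / 207.28 = cos 2.6° / cos 68.07° ≈ 2.6748.

2.67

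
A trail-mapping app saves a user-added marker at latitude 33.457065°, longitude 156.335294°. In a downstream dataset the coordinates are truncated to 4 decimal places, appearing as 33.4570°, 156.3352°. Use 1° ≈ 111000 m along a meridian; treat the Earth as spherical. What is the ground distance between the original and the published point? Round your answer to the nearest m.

11 m

Δlat = 33.457065 − 33.4570 = +0.000065°; Δlon = 156.335294 − 156.3352 = +0.000094°.
North–south shift: 0.000065 × 111000 = 7.215 m.
E–W at 33.457°: 0.000094° × 111000 × cos 33.457° = 0.000094 × 111000 × 0.8343 ≈ 8.70508 m.
Combined displacement = (7.215² + 8.70508²)^½ ≈ 11.3064 m.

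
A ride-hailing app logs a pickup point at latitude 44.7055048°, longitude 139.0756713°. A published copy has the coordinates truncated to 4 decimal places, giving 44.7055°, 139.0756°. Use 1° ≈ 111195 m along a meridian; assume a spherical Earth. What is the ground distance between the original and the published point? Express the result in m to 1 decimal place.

5.7 m

Δlat = 44.7055048 − 44.7055 = +0.0000048°; Δlon = 139.0756713 − 139.0756 = +0.0000713°.
North–south shift: 0.0000048 × 111195 = 0.533736 m.
E–W at 44.7055°: 0.0000713° × 111195 × cos 44.7055° = 0.0000713 × 111195 × 0.7107 ≈ 5.63483 m.
Hypotenuse of the two orthogonal shifts: √(0.533736² + 5.63483²) = 5.66005 m.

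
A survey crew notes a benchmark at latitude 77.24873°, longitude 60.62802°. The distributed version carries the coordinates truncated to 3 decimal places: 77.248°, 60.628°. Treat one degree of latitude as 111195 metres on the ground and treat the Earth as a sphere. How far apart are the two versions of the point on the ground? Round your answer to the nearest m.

81 m

The latitude changed by +0.00073° and the longitude by +0.00002°.
North–south shift: 0.00073 × 111195 = 81.1723 m.
East–west at this latitude: 0.00002° × 111195 × cos 77.248° ≈ 0.00002 × 24544.2 = 0.490885 m.
Hypotenuse of the two orthogonal shifts: √(81.1723² + 0.490885²) = 81.1738 m.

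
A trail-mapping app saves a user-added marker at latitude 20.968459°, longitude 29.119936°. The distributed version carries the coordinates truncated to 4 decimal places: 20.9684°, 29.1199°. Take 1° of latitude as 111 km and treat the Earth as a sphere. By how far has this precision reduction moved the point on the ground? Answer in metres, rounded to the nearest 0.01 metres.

The latitude changed by +0.000059° and the longitude by +0.000036°.
North–south shift: 0.000059 × 111000 = 6.549 m.
East–west at this latitude: 0.000036° × 111000 × cos 20.9684° ≈ 0.000036 × 103649 = 3.73138 m.
Hypotenuse of the two orthogonal shifts: √(6.549² + 3.73138²) = 7.53741 m.

7.54 metres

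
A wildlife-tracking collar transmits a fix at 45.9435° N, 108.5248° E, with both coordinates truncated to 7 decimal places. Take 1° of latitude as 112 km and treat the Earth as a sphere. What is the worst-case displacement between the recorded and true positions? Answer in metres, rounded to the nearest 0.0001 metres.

0.0136 metres

Truncating at 7 decimal places can drop up to a full unit in the last place, so each coordinate may be off by as much as 1e-07°.
Latitude error → 1e-07 × 112000 = 0.0112 m along the meridian.
Longitude error → 1e-07 × 112000 × cos 45.9435° = 1e-07 × 112000 × 0.6954 ≈ 0.00778811 m.
The two errors are perpendicular, so the maximum displacement is √(0.0112² + 0.00778811²) ≈ 0.0136417 m.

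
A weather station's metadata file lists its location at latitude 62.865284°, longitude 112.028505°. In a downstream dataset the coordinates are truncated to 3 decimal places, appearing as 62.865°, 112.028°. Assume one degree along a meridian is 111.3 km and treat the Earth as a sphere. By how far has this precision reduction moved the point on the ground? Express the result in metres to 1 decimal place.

The latitude changed by +0.000284° and the longitude by +0.000505°.
North–south shift: 0.000284 × 111300 = 31.6092 m.
East–west at this latitude: 0.000505° × 111300 × cos 62.865° ≈ 0.000505 × 50762.7 = 25.6351 m.
Distance: √(31.6092² + 25.6351²) ≈ 40.6977 m.

40.7 metres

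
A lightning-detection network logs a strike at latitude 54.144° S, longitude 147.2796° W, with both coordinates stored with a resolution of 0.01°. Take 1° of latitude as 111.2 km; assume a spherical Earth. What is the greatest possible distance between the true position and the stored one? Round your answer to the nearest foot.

2114 feet

With a 0.01° grid the true value lies within half a step, ±0.01°/2 = ±0.005°, of the stored one.
North–south component: 0.005° × 111200 = 556 m.
Longitude error → 0.005 × 111200 × cos 54.144° = 0.005 × 111200 × 0.5858 ≈ 325.677 m.
The two errors are perpendicular, so the maximum displacement is √(556² + 325.677²) ≈ 644.361 m.
Converting: 644.361 m × 3.2808 ft/m ≈ 2114 ft.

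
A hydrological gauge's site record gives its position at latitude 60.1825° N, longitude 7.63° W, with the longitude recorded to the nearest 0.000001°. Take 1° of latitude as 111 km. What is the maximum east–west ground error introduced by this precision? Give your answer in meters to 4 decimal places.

0.0276 meters

Rounding to 6 decimal places leaves the longitude within ±5e-07° of the true value.
At latitude 60.1825° a degree of longitude spans 111000 m × cos 60.1825° = 111000 × 0.4972 ≈ 55193.5 m.
East–west error: 5e-07° × 55193.5 m/° ≈ 0.0275968 m.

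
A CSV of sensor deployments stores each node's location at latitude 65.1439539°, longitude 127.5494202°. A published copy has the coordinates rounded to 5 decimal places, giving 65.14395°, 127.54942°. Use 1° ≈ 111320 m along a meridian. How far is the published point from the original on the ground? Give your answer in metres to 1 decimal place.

0.4 metres

The latitude changed by +0.0000039° and the longitude by +0.0000002°.
North–south shift: 0.0000039 × 111320 = 0.434148 m.
E–W at 65.144°: 0.0000002° × 111320 × cos 65.144° = 0.0000002 × 111320 × 0.4203 ≈ 0.00935845 m.
Combined displacement = (0.434148² + 0.00935845²)^½ ≈ 0.434249 m.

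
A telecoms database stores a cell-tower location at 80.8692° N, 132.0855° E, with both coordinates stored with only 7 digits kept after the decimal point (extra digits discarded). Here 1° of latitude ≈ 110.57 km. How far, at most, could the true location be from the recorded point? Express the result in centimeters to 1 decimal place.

1.1 centimeters

Truncating at 7 decimal places can drop up to a full unit in the last place, so each coordinate may be off by as much as 1e-07°.
N–S: 1e-07° × 110570 m/° = 0.011057 m.
Longitude error → 1e-07 × 110570 × cos 80.8692° = 1e-07 × 110570 × 0.1587 ≈ 0.00175462 m.
The two errors are perpendicular, so the maximum displacement is √(0.011057² + 0.00175462²) ≈ 0.0111954 m.
That is 0.0111954 m = 1.1195 cm.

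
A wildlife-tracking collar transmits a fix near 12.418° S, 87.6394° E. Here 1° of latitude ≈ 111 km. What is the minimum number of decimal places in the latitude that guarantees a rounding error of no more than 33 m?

One degree of latitude covers 111000 m.
N decimal places → at most half a unit in the last place, 0.5 × 10⁻ᴺ° = 111000/2 × 10⁻ᴺ m.
Setting 55500 × 10⁻ᴺ ≤ 33 gives 10ᴺ ≥ 1682, i.e. N ≥ 3.23.
So 4 decimal places suffice (5.55 m); 3 would allow up to 55.5 m.

4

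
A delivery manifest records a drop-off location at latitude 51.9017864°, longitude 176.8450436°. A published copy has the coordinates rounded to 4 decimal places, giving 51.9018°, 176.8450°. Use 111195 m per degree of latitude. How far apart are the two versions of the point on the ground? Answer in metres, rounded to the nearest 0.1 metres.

The latitude changed by -0.0000136° and the longitude by +0.0000436°.
N–S: -0.0000136° × 111195 m/° = -1.51225 m.
East–west at this latitude: 0.0000436° × 111195 × cos 51.9018° ≈ 0.0000436 × 68608.6 = 2.99133 m.
Combined displacement = (1.51225² + 2.99133²)^½ ≈ 3.35186 m.

3.4 metres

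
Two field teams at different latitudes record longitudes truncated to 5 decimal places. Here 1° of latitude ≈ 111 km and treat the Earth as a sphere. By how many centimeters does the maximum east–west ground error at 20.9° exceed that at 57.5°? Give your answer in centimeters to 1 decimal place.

44.1 centimeters

Truncating at 5 decimal places can drop up to a full unit in the last place, so the longitude may be off by as much as 1e-05°.
Error at 20.9° = 1e-05° × 111000 × cos 20.9° ≈ 1.11 × 0.9342 = 1.037 m.
At 57.5°: 1e-05° × 111000 × cos 57.5° = 1e-05 × 111000 × 0.5373 ≈ 0.5964 m.
So the lower-latitude error exceeds the higher by 1.037 − 0.5964 = 0.44056 m.
That is 0.440564 m = 44.056 cm.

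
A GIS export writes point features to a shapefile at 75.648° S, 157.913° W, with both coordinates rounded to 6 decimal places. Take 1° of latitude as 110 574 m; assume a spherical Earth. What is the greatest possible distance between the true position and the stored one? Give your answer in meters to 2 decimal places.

0.06 meters

Rounding to 6 decimal places leaves each coordinate within ±5e-07° of the true value.
Latitude error → 5e-07 × 110574 = 0.055287 m along the meridian.
E–W at 75.648°: 5e-07° × 110574 × cos 75.648° = 5e-07 × 110574 × 0.2479 ≈ 0.0137045 m.
Worst case both components are at the extreme and orthogonal: √(0.055287² + 0.0137045²) ≈ 0.0569602 m.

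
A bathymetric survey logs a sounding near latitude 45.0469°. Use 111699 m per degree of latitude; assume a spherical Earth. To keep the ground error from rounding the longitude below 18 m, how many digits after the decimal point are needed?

At 45.0469° one degree of longitude covers 111699 × cos 45.0469° ≈ 111699 × 0.7065 ≈ 78918.4 m.
N decimal places → at most half a unit in the last place, 0.5 × 10⁻ᴺ° = 78918.4/2 × 10⁻ᴺ m.
Setting 39459.2 × 10⁻ᴺ ≤ 18 gives 10ᴺ ≥ 2192, i.e. N ≥ 3.34.
N = 3 would give 39.5 m (too coarse); N = 4 gives 3.95 m ≤ 18 m.

4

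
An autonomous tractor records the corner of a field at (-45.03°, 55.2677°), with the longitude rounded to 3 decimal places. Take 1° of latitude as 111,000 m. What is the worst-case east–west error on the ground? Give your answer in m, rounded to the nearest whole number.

Rounding to 3 decimal places leaves the longitude within ±0.0005° of the true value.
One degree of longitude at 45.03° is 111000 × cos 45.03° ≈ 111000 × 0.7067 = 78447.7 m.
So at most 0.0005° × 78447.7 ≈ 39.2239 m east–west.

39 m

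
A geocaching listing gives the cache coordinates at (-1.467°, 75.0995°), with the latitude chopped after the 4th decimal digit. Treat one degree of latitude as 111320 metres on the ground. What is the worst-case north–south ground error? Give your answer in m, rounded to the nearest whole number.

11 m

Truncating at 4 decimal places can drop up to a full unit in the last place, so the latitude may be off by as much as 0.0001°.
So the N–S error is at most 0.0001 × 111320 = 11.132 m.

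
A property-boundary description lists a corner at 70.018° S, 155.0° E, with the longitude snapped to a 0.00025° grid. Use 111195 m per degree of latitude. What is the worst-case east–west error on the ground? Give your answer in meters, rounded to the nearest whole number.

5 meters

With a 0.00025° grid the true value lies within half a step, ±0.00025°/2 = ±0.000125°, of the stored one.
One degree of longitude at 70.018° is 111195 × cos 70.018° ≈ 111195 × 0.3417 = 37998.1 m.
So at most 0.000125° × 37998.1 ≈ 4.74976 m east–west.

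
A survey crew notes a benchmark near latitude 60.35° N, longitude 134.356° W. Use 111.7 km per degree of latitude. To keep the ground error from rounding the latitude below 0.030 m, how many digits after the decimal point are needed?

One degree of latitude covers 111700 m.
Rounding to N decimal places gives at most 0.5 × 10⁻ᴺ degrees of error, i.e. 0.5 × 10⁻ᴺ × 111700 m.
Setting 55850 × 10⁻ᴺ ≤ 0.030 gives 10ᴺ ≥ 1.862e+06, i.e. N ≥ 6.27.
At 6 places the error can reach 0.0558 m, but 7 places keeps it to 0.00558 m.

7 decimal places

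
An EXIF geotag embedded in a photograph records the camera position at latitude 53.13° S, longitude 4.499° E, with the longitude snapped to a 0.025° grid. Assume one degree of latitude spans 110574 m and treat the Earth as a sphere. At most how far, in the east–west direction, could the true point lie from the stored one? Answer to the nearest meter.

With a 0.025° grid the true value lies within half a step, ±0.025°/2 = ±0.0125°, of the stored one.
Parallels shrink by cos φ, so at 53.13° a degree of longitude is 110574 × 0.6000 ≈ 66344.6 m.
Maximum E–W displacement: 0.0125 × 66344.6 = 829.307 m.

829 meters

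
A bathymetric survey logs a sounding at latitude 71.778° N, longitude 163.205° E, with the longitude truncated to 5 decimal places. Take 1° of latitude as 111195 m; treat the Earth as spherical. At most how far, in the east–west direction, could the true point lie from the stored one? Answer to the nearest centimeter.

35 centimeters

Truncating at 5 decimal places can drop up to a full unit in the last place, so the longitude may be off by as much as 1e-05°.
At latitude 71.778° a degree of longitude spans 111195 m × cos 71.778° = 111195 × 0.3127 ≈ 34770.6 m.
So at most 1e-05° × 34770.6 ≈ 0.347706 m east–west.
That is 0.347706 m = 34.771 cm.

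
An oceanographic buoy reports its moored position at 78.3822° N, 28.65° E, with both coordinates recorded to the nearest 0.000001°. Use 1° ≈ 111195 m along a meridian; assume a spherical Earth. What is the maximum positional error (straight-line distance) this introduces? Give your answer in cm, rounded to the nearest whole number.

6 cm

Rounding to 6 decimal places leaves each coordinate within ±5e-07° of the true value.
North–south component: 5e-07° × 111195 = 0.0555975 m.
Longitude error → 5e-07 × 111195 × cos 78.3822° = 5e-07 × 111195 × 0.2014 ≈ 0.0111963 m.
The two errors are perpendicular, so the maximum displacement is √(0.0555975² + 0.0111963²) ≈ 0.0567137 m.
That is 0.0567137 m = 5.6714 cm.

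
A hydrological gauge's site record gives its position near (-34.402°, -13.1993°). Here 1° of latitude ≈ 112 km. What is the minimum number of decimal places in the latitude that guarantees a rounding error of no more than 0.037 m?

One degree of latitude covers 112000 m.
N decimal places → at most half a unit in the last place, 0.5 × 10⁻ᴺ° = 112000/2 × 10⁻ᴺ m.
Setting 56000 × 10⁻ᴺ ≤ 0.037 gives 10ᴺ ≥ 1.514e+06, i.e. N ≥ 6.18.
So 7 decimal places suffice (0.0056 m); 6 would allow up to 0.056 m.

7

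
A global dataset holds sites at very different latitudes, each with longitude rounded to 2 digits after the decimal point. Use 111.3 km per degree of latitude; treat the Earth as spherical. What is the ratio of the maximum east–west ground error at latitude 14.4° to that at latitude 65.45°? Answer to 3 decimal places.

2.331

Rounding to 2 decimal places leaves the longitude within ±0.005° of the true value.
At 14.4°: 0.005° × 111300 × cos 14.4° = 0.005 × 111300 × 0.9686 ≈ 539.02 m.
Error at 65.45° = 0.005° × 111300 × cos 65.45° ≈ 556.5 × 0.4155 = 231.22 m.
The ratio reduces to cos 14.4° / cos 65.45° = 0.9686/0.4155 ≈ 2.3312.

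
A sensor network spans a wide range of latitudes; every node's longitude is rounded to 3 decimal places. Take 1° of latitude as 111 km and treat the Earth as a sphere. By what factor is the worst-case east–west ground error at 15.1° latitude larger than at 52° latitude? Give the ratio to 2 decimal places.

1.57

Rounding to 3 decimal places leaves the longitude within ±0.0005° of the true value.
Error at 15.1° = 0.0005° × 111000 × cos 15.1° ≈ 55.5 × 0.9655 = 53.584 m.
At 52°: 0.0005° × 111000 × cos 52° = 0.0005 × 111000 × 0.6157 ≈ 34.169 m.
Ratio: 53.584 / 34.169 = cos 15.1° / cos 52° ≈ 1.5682.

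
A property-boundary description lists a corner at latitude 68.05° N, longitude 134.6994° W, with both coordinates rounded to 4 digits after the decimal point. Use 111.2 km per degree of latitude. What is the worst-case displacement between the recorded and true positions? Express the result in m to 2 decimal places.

Rounding to 4 decimal places leaves each coordinate within ±5e-05° of the true value.
Latitude error → 5e-05 × 111200 = 5.56 m along the meridian.
E–W at 68.05°: 5e-05° × 111200 × cos 68.05° = 5e-05 × 111200 × 0.3738 ≈ 2.07831 m.
Worst case both components are at the extreme and orthogonal: √(5.56² + 2.07831²) ≈ 5.93574 m.

5.94 m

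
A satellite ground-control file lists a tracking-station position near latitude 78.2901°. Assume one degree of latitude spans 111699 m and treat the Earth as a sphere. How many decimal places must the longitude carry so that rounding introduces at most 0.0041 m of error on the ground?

At 78.2901° one degree of longitude covers 111699 × cos 78.2901° ≈ 111699 × 0.2030 ≈ 22670 m.
N decimal places → at most half a unit in the last place, 0.5 × 10⁻ᴺ° = 22670/2 × 10⁻ᴺ m.
Need 0.5 × 22670 × 10⁻ᴺ ≤ 0.0041 → 10⁻ᴺ ≤ 3.617e-07, so N ≥ 6.44.
So 7 decimal places suffice (0.00113 m); 6 would allow up to 0.0113 m.

7 decimal places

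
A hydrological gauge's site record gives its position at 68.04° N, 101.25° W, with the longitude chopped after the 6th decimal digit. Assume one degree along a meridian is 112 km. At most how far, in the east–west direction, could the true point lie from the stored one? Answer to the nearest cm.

4 cm

Truncating at 6 decimal places can drop up to a full unit in the last place, so the longitude may be off by as much as 1e-06°.
One degree of longitude at 68.04° is 112000 × cos 68.04° ≈ 112000 × 0.3740 = 41883.4 m.
Maximum E–W displacement: 1e-06 × 41883.4 = 0.0418834 m.
That is 0.0418834 m = 4.1883 cm.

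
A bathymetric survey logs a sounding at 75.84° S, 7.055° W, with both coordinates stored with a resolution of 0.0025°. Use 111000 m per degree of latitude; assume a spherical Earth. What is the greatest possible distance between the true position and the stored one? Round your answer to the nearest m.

With a 0.0025° grid the true value lies within half a step, ±0.0025°/2 = ±0.00125°, of the stored one.
N–S: 0.00125° × 111000 m/° = 138.75 m.
Longitude error → 0.00125 × 111000 × cos 75.84° = 0.00125 × 111000 × 0.2446 ≈ 33.9425 m.
The two errors are perpendicular, so the maximum displacement is √(138.75² + 33.9425²) ≈ 142.841 m.

143 m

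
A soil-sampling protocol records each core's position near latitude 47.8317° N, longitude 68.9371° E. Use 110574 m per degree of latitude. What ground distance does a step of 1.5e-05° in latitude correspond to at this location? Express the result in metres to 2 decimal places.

1.66 metres

1.5e-05° × 110574 m/° = 1.65861 m.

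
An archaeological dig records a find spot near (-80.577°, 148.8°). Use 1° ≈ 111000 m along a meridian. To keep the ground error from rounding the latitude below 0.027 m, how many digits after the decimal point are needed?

One degree of latitude covers 111000 m.
With N decimal places the half-ulp bound is 0.5·10⁻ᴺ°, or 0.5·10⁻ᴺ × 111000 m on the ground.
Need 0.5 × 111000 × 10⁻ᴺ ≤ 0.027 → 10⁻ᴺ ≤ 4.865e-07, so N ≥ 6.31.
So 7 decimal places suffice (0.00555 m); 6 would allow up to 0.0555 m.

7 decimal places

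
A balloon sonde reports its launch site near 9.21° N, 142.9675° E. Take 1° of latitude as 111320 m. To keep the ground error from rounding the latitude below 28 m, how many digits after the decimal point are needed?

4 decimal places

One degree of latitude covers 111320 m.
N decimal places → at most half a unit in the last place, 0.5 × 10⁻ᴺ° = 111320/2 × 10⁻ᴺ m.
Setting 55660 × 10⁻ᴺ ≤ 28 gives 10ᴺ ≥ 1988, i.e. N ≥ 3.30.
So 4 decimal places suffice (5.57 m); 3 would allow up to 55.7 m.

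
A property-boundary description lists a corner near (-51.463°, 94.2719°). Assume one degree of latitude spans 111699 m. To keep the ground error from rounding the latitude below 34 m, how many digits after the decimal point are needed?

One degree of latitude covers 111699 m.
N decimal places → at most half a unit in the last place, 0.5 × 10⁻ᴺ° = 111699/2 × 10⁻ᴺ m.
Setting 55849.5 × 10⁻ᴺ ≤ 34 gives 10ᴺ ≥ 1643, i.e. N ≥ 3.22.
At 3 places the error can reach 55.8 m, but 4 places keeps it to 5.58 m.

4 decimal places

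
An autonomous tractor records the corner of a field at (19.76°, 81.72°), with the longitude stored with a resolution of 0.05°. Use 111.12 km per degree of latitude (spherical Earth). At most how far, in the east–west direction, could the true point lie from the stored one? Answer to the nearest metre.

2614 metres

With a 0.05° grid the true value lies within half a step, ±0.05°/2 = ±0.025°, of the stored one.
Parallels shrink by cos φ, so at 19.76° a degree of longitude is 111120 × 0.9411 ≈ 104577 m.
Maximum E–W displacement: 0.025 × 104577 = 2614.42 m.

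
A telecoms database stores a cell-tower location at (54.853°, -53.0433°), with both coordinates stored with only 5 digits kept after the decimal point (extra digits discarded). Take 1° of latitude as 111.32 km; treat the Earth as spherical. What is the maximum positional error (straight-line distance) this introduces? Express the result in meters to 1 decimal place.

1.3 meters

Truncating at 5 decimal places can drop up to a full unit in the last place, so each coordinate may be off by as much as 1e-05°.
Latitude error → 1e-05 × 111320 = 1.1132 m along the meridian.
Longitude error → 1e-05 × 111320 × cos 54.853° = 1e-05 × 111320 × 0.5757 ≈ 0.640843 m.
Combining orthogonally: (1.1132² + 0.640843²)^½ ≈ 1.28448 m.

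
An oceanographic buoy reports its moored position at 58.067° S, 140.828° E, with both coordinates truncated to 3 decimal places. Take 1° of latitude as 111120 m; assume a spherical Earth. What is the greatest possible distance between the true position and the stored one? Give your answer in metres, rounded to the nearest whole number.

126 metres

Truncating at 3 decimal places can drop up to a full unit in the last place, so each coordinate may be off by as much as 0.001°.
N–S: 0.001° × 111120 m/° = 111.12 m.
East–west component at 58.067°: 0.001° × 111120 × cos 58.067° ≈ 0.001 × 58774.4 ≈ 58.7744 m.
The two errors are perpendicular, so the maximum displacement is √(111.12² + 58.7744²) ≈ 125.706 m.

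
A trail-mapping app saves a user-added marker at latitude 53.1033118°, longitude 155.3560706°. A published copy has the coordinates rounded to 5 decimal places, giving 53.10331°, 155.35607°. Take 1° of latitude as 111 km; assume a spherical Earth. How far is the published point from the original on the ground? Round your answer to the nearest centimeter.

The latitude changed by +0.0000018° and the longitude by +0.0000006°.
North–south shift: 0.0000018 × 111000 = 0.1998 m.
East–west at this latitude: 0.0000006° × 111000 × cos 53.1033° ≈ 0.0000006 × 66641.5 = 0.0399849 m.
Combined displacement = (0.1998² + 0.0399849²)^½ ≈ 0.203762 m.
That is 0.203762 m = 20.376 cm.

20 centimeters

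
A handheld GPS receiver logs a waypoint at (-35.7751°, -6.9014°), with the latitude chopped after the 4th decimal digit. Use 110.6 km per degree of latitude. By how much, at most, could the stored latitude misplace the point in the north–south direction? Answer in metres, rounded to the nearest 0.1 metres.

11.1 metres

Truncating at 4 decimal places can drop up to a full unit in the last place, so the latitude may be off by as much as 0.0001°.
So the N–S error is at most 0.0001 × 110600 = 11.06 m.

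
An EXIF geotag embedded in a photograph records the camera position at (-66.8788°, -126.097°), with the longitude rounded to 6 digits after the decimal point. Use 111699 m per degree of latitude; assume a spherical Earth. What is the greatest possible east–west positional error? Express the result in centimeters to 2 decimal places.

Rounding to 6 decimal places leaves the longitude within ±5e-07° of the true value.
One degree of longitude at 66.8788° is 111699 × cos 66.8788° ≈ 111699 × 0.3927 = 43861.7 m.
Maximum E–W displacement: 5e-07 × 43861.7 = 0.0219308 m.
That is 0.0219308 m = 2.1931 cm.

2.19 centimeters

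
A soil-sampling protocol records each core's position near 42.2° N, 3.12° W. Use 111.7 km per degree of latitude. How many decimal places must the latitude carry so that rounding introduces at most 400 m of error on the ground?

3 decimal places

One degree of latitude covers 111700 m.
Rounding to N decimal places gives at most 0.5 × 10⁻ᴺ degrees of error, i.e. 0.5 × 10⁻ᴺ × 111700 m.
Setting 55850 × 10⁻ᴺ ≤ 400 gives 10ᴺ ≥ 139.6, i.e. N ≥ 2.14.
At 2 places the error can reach 558 m, but 3 places keeps it to 55.9 m.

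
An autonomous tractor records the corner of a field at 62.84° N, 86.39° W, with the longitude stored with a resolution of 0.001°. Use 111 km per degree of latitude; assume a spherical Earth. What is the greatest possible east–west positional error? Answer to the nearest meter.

With a 0.001° grid the true value lies within half a step, ±0.001°/2 = ±0.0005°, of the stored one.
Parallels shrink by cos φ, so at 62.84° a degree of longitude is 111000 × 0.4565 ≈ 50668.9 m.
Maximum E–W displacement: 0.0005 × 50668.9 = 25.3345 m.

25 meters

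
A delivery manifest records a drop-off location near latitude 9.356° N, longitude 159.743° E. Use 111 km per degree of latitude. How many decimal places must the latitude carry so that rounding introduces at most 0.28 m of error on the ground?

One degree of latitude covers 111000 m.
With N decimal places the half-ulp bound is 0.5·10⁻ᴺ°, or 0.5·10⁻ᴺ × 111000 m on the ground.
Setting 55500 × 10⁻ᴺ ≤ 0.28 gives 10ᴺ ≥ 1.982e+05, i.e. N ≥ 5.30.
At 5 places the error can reach 0.555 m, but 6 places keeps it to 0.0555 m.

6 decimal places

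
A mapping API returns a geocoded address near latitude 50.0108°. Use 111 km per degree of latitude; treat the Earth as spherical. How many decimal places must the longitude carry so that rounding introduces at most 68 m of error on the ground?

At 50.0108° one degree of longitude covers 111000 × cos 50.0108° ≈ 111000 × 0.6426 ≈ 71333.4 m.
With N decimal places the half-ulp bound is 0.5·10⁻ᴺ°, or 0.5·10⁻ᴺ × 71333.4 m on the ground.
Setting 35666.7 × 10⁻ᴺ ≤ 68 gives 10ᴺ ≥ 524.5, i.e. N ≥ 2.72.
So 3 decimal places suffice (35.7 m); 2 would allow up to 357 m.

3 decimal places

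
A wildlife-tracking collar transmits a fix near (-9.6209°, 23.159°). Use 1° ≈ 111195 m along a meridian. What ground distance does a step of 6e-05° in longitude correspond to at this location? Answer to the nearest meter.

7 meters

6e-05° of longitude at 9.6209° is 6e-05 × 111195 × cos 9.6209° ≈ 6e-05 × 109631 = 6.57786 m.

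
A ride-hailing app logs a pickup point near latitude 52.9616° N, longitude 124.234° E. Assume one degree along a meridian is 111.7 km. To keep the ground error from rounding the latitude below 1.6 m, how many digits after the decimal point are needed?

One degree of latitude covers 111700 m.
Rounding to N decimal places gives at most 0.5 × 10⁻ᴺ degrees of error, i.e. 0.5 × 10⁻ᴺ × 111700 m.
Need 0.5 × 111700 × 10⁻ᴺ ≤ 1.6 → 10⁻ᴺ ≤ 2.865e-05, so N ≥ 4.54.
So 5 decimal places suffice (0.558 m); 4 would allow up to 5.58 m.

5 decimal places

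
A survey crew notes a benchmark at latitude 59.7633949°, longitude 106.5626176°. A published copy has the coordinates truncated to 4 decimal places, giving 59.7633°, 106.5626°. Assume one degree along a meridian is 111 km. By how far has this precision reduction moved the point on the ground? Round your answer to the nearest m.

11 m

The latitude changed by +0.0000949° and the longitude by +0.0000176°.
N–S: 0.0000949° × 111000 m/° = 10.5339 m.
E–W at 59.7633°: 0.0000176° × 111000 × cos 59.7633° = 0.0000176 × 111000 × 0.5036 ≈ 0.983781 m.
Distance: √(10.5339² + 0.983781²) ≈ 10.5797 m.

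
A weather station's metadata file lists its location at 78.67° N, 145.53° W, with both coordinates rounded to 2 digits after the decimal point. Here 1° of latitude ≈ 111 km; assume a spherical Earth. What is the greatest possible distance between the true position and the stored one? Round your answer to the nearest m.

566 m

Rounding to 2 decimal places leaves each coordinate within ±0.005° of the true value.
Latitude error → 0.005 × 111000 = 555 m along the meridian.
East–west component at 78.67°: 0.005° × 111000 × cos 78.67° ≈ 0.005 × 21807 ≈ 109.035 m.
Worst case both components are at the extreme and orthogonal: √(555² + 109.035²) ≈ 565.609 m.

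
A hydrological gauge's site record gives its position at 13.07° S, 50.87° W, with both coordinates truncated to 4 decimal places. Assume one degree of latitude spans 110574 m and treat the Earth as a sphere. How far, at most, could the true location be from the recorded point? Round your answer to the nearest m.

15 m

Truncating at 4 decimal places can drop up to a full unit in the last place, so each coordinate may be off by as much as 0.0001°.
Latitude error → 0.0001 × 110574 = 11.0574 m along the meridian.
East–west component at 13.07°: 0.0001° × 110574 × cos 13.07° ≈ 0.0001 × 107710 ≈ 10.771 m.
The two errors are perpendicular, so the maximum displacement is √(11.0574² + 10.771²) ≈ 15.4363 m.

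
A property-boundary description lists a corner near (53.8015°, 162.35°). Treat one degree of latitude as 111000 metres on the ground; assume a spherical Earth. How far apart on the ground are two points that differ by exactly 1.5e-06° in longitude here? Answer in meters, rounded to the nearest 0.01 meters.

0.10 meters

1.5e-06° of longitude at 53.8015° is 1.5e-06 × 111000 × cos 53.8015° ≈ 1.5e-06 × 65554.9 = 0.0983323 m.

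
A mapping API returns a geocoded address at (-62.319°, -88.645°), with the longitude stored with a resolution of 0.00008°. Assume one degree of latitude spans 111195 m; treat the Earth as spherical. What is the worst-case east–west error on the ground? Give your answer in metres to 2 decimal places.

2.07 metres

With a 0.00008° grid the true value lies within half a step, ±0.00008°/2 = ±4e-05°, of the stored one.
One degree of longitude at 62.319° is 111195 × cos 62.319° ≈ 111195 × 0.4645 = 51655.5 m.
Maximum E–W displacement: 4e-05 × 51655.5 = 2.06622 m.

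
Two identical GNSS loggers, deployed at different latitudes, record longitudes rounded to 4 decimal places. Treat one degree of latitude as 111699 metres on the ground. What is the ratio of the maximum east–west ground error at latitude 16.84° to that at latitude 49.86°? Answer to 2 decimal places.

Rounding to 4 decimal places leaves the longitude within ±5e-05° of the true value.
At 16.84°: 5e-05° × 111699 × cos 16.84° = 5e-05 × 111699 × 0.9571 ≈ 5.3455 m.
At 49.86°: 5e-05° × 111699 × cos 49.86° = 5e-05 × 111699 × 0.6447 ≈ 3.6004 m.
Ratio: 5.3455 / 3.6004 = cos 16.84° / cos 49.86° ≈ 1.4847.

1.48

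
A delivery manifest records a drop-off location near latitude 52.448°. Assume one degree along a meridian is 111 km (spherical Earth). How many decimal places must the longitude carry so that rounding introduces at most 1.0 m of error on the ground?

At 52.448° one degree of longitude covers 111000 × cos 52.448° ≈ 111000 × 0.6095 ≈ 67652.4 m.
N decimal places → at most half a unit in the last place, 0.5 × 10⁻ᴺ° = 67652.4/2 × 10⁻ᴺ m.
Need 0.5 × 67652.4 × 10⁻ᴺ ≤ 1.0 → 10⁻ᴺ ≤ 2.956e-05, so N ≥ 4.53.
So 5 decimal places suffice (0.338 m); 4 would allow up to 3.38 m.

5 decimal places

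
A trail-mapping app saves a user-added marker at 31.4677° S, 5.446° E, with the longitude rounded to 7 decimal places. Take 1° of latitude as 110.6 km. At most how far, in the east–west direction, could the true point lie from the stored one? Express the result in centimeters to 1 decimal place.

Rounding to 7 decimal places leaves the longitude within ±5e-08° of the true value.
Parallels shrink by cos φ, so at 31.4677° a degree of longitude is 110600 × 0.8529 ≈ 94334.6 m.
Maximum E–W displacement: 5e-08 × 94334.6 = 0.00471673 m.
That is 0.00471673 m = 0.47167 cm.

0.5 centimeters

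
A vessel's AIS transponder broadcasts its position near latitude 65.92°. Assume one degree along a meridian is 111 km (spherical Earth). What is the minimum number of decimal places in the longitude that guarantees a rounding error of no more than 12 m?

At 65.92° one degree of longitude covers 111000 × cos 65.92° ≈ 111000 × 0.4080 ≈ 45289.3 m.
N decimal places → at most half a unit in the last place, 0.5 × 10⁻ᴺ° = 45289.3/2 × 10⁻ᴺ m.
Need 0.5 × 45289.3 × 10⁻ᴺ ≤ 12 → 10⁻ᴺ ≤ 5.299e-04, so N ≥ 3.28.
So 4 decimal places suffice (2.26 m); 3 would allow up to 22.6 m.

4 decimal places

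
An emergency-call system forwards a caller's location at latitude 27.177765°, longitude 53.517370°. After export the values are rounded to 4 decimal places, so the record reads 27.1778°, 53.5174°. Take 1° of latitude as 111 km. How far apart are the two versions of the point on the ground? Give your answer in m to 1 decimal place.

Δlat = 27.177765 − 27.1778 = -0.000035°; Δlon = 53.517370 − 53.5174 = -0.000030°.
North–south shift: -0.000035 × 111000 = -3.885 m.
East–west at this latitude: -0.000030° × 111000 × cos 27.1778° ≈ -0.000030 × 98744.9 = -2.96235 m.
Distance: √(3.885² + 2.96235²) ≈ 4.88556 m.

4.9 m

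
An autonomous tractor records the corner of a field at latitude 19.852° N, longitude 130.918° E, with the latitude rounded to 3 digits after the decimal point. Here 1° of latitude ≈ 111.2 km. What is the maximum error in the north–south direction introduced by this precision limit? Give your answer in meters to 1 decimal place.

Rounding to 3 decimal places leaves the latitude within ±0.0005° of the true value.
Along the meridian that is 0.0005° × 111200 m/° = 55.6 m.

55.6 meters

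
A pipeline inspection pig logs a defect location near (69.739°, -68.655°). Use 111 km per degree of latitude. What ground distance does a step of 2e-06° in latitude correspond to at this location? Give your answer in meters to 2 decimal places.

0.22 meters

Along a meridian 2e-06° is 2e-06 × 111000 = 0.222 m.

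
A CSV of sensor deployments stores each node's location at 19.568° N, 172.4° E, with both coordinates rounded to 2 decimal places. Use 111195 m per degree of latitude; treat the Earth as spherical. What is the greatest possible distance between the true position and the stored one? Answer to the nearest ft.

Rounding to 2 decimal places leaves each coordinate within ±0.005° of the true value.
Latitude error → 0.005 × 111195 = 555.975 m along the meridian.
East–west component at 19.568°: 0.005° × 111195 × cos 19.568° ≈ 0.005 × 104773 ≈ 523.864 m.
Worst case both components are at the extreme and orthogonal: √(555.975² + 523.864²) ≈ 763.899 m.
Converting: 763.899 m × 3.2808 ft/m ≈ 2506.2 ft.

2506 ft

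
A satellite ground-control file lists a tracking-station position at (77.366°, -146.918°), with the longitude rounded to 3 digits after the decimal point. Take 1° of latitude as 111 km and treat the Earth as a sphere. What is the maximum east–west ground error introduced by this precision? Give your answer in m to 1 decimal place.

12.1 m

Rounding to 3 decimal places leaves the longitude within ±0.0005° of the true value.
Parallels shrink by cos φ, so at 77.366° a degree of longitude is 111000 × 0.2187 ≈ 24278.2 m.
East–west error: 0.0005° × 24278.2 m/° ≈ 12.1391 m.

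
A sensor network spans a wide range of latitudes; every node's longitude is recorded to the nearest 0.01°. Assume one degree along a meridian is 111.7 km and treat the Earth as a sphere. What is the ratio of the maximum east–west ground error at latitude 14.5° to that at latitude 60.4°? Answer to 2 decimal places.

1.96

Rounding to 2 decimal places leaves the longitude within ±0.005° of the true value.
At 14.5°: 0.005° × 111700 × cos 14.5° = 0.005 × 111700 × 0.9681 ≈ 540.71 m.
At 60.4°: 0.005° × 111700 × cos 60.4° = 0.005 × 111700 × 0.4939 ≈ 275.87 m.
The ratio reduces to cos 14.5° / cos 60.4° = 0.9681/0.4939 ≈ 1.9600.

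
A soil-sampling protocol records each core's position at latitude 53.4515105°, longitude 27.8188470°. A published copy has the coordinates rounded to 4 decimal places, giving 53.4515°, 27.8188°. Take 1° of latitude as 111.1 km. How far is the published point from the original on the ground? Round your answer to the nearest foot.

Δlat = 53.4515105 − 53.4515 = +0.0000105°; Δlon = 27.8188470 − 27.8188 = +0.0000470°.
North–south shift: 0.0000105 × 111100 = 1.16655 m.
E–W at 53.4515°: 0.0000470° × 111100 × cos 53.4515° = 0.0000470 × 111100 × 0.5955 ≈ 3.10954 m.
Hypotenuse of the two orthogonal shifts: √(1.16655² + 3.10954²) = 3.32115 m.
In feet: 3.32115 m ÷ 0.3048 ≈ 10.896 ft.

11 feet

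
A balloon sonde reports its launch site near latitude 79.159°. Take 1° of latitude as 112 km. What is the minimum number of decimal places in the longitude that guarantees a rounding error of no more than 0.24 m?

At 79.159° one degree of longitude covers 112000 × cos 79.159° ≈ 112000 × 0.1881 ≈ 21065.4 m.
Rounding to N decimal places gives at most 0.5 × 10⁻ᴺ degrees of error, i.e. 0.5 × 10⁻ᴺ × 21065.4 m.
Setting 10532.7 × 10⁻ᴺ ≤ 0.24 gives 10ᴺ ≥ 4.389e+04, i.e. N ≥ 4.64.
At 4 places the error can reach 1.05 m, but 5 places keeps it to 0.105 m.

5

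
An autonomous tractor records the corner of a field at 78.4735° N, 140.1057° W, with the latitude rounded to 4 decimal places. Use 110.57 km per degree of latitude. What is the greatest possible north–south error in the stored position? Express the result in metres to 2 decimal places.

5.53 metres

Rounding to 4 decimal places leaves the latitude within ±5e-05° of the true value.
Along the meridian that is 5e-05° × 110570 m/° = 5.5285 m.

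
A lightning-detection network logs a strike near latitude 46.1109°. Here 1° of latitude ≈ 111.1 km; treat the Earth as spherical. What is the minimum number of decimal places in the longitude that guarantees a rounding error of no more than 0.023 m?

7 decimal places

At 46.1109° one degree of longitude covers 111100 × cos 46.1109° ≈ 111100 × 0.6933 ≈ 77021.7 m.
With N decimal places the half-ulp bound is 0.5·10⁻ᴺ°, or 0.5·10⁻ᴺ × 77021.7 m on the ground.
Setting 38510.9 × 10⁻ᴺ ≤ 0.023 gives 10ᴺ ≥ 1.674e+06, i.e. N ≥ 6.22.
N = 6 would give 0.0385 m (too coarse); N = 7 gives 0.00385 m ≤ 0.023 m.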